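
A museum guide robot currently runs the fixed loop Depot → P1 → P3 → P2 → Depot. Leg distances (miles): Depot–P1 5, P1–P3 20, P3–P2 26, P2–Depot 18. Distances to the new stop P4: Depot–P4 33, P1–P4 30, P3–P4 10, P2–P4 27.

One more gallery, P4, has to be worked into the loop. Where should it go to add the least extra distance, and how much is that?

Minimum extra distance: 11 miles, inserting P4 between P3 and P2.

Insertion cost between consecutive stops i–j is d(i,P4) + d(P4,j) − d(i,j):
  between Depot and P1: 33 + 30 − 5 = 58
  between P1 and P3: 30 + 10 − 20 = 20
  between P3 and P2: 10 + 27 − 26 = 11
  between P2 and Depot: 27 + 33 − 18 = 42
Cheapest insertion is between P3 and P2, adding 11.
New total = 69 + 11 = 80.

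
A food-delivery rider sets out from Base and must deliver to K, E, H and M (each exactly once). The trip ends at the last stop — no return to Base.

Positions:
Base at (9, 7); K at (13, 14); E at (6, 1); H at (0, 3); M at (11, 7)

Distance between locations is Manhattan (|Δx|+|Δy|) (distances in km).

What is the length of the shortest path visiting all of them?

Shortest open route: 39 km.

There are 4! = 24 possible orderings.
Base→K→E→H→M: 11+20+8+15 = 54
Base→K→E→M→H: 11+20+11+15 = 57
Base→K→H→E→M: 11+24+8+11 = 54
Base→K→H→M→E: 11+24+15+11 = 61
Base→K→M→E→H: 11+9+11+8 = 39
Base→K→M→H→E: 11+9+15+8 = 43
Base→E→K→H→M: 9+20+24+15 = 68
Base→E→K→M→H: 9+20+9+15 = 53
Base→E→H→K→M: 9+8+24+9 = 50
Base→E→H→M→K: 9+8+15+9 = 41
Base→E→M→K→H: 9+11+9+24 = 53
Base→E→M→H→K: 9+11+15+24 = 59
Base→H→K→E→M: 13+24+20+11 = 68
Base→H→K→M→E: 13+24+9+11 = 57
… (10 more)
The minimum is 39.
One shortest path: Base → K → M → E → H.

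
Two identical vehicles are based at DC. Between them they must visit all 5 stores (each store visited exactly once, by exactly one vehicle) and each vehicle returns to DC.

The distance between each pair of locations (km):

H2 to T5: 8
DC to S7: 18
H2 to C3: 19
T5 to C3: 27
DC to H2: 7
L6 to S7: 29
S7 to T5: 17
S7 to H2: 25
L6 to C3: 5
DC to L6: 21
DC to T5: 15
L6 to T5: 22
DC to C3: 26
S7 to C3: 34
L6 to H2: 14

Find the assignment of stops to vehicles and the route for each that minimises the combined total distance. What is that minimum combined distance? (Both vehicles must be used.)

Minimum combined distance: 102 km.

There are 2^4 − 1 = 15 ways to divide the 5 stops into two non-empty groups. For each, the best each vehicle can do is its own shortest tour through its group:
  {L6} + {S7, H2, T5, C3}: 42 + 88 = 130
  {S7} + {L6, H2, T5, C3}: 36 + 68 = 104
  {L6, S7} + {H2, T5, C3}: 68 + 68 = 136
  {H2} + {L6, S7, T5, C3}: 14 + 88 = 102
  {L6, H2} + {S7, T5, C3}: 42 + 88 = 130
  {S7, H2} + {L6, T5, C3}: 50 + 68 = 118
  … (15 splits in total)
Best: vehicle 1 DC → H2 → DC = 14; vehicle 2 DC → L6 → C3 → T5 → S7 → DC = 88; combined 102.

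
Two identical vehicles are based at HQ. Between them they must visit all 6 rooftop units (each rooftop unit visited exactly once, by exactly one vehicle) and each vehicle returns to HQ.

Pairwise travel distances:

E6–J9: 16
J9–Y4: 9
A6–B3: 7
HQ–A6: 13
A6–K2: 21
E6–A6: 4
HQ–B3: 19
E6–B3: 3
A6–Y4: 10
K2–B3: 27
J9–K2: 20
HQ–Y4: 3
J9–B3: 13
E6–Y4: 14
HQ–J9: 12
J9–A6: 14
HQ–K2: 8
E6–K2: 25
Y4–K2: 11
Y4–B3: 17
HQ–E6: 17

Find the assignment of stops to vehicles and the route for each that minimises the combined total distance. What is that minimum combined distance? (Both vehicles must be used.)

There are 2^5 − 1 = 31 ways to divide the 6 stops into two non-empty groups. For each, the best each vehicle can do is its own shortest tour through its group:
  {E6} + {J9, A6, Y4, K2, B3}: 34 + 61 = 95
  {J9} + {E6, A6, Y4, K2, B3}: 24 + 55 = 79
  {E6, J9} + {A6, Y4, K2, B3}: 45 + 55 = 100
  {A6} + {E6, J9, Y4, K2, B3}: 26 + 61 = 87
  {E6, A6} + {J9, Y4, K2, B3}: 34 + 60 = 94
  {J9, A6} + {E6, Y4, K2, B3}: 39 + 55 = 94
  … (31 splits in total)
  {K2} + {E6, J9, A6, Y4, B3}: 16 + 45 = 61  ← best
Best: vehicle 1 HQ → K2 → HQ = 16; vehicle 2 HQ → J9 → B3 → E6 → A6 → Y4 → HQ = 45; combined 61.

Minimum combined distance: 61.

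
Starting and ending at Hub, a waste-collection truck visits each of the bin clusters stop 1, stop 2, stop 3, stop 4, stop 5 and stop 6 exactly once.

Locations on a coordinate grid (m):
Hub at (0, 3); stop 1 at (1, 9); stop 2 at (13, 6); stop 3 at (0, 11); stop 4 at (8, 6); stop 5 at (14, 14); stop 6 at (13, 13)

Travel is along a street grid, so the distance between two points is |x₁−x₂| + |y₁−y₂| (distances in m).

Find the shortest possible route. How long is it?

With 6 stops there are 6!/2 = 360 distinct round trips (a route and its reverse cost the same).
Hub → stop 1 → stop 2 → stop 3 → stop 4 → stop 5 → stop 6 → Hub: 7+15+18+13+14+2+23 = 92
Hub → stop 1 → stop 2 → stop 3 → stop 4 → stop 6 → stop 5 → Hub: 7+15+18+13+12+2+25 = 92
Hub → stop 1 → stop 2 → stop 3 → stop 5 → stop 4 → stop 6 → Hub: 7+15+18+17+14+12+23 = 106
Hub → stop 1 → stop 2 → stop 3 → stop 5 → stop 6 → stop 4 → Hub: 7+15+18+17+2+12+11 = 82
Hub → stop 1 → stop 2 → stop 3 → stop 6 → stop 4 → stop 5 → Hub: 7+15+18+15+12+14+25 = 106
Hub → stop 1 → stop 2 → stop 3 → stop 6 → stop 5 → stop 4 → Hub: 7+15+18+15+2+14+11 = 82
Hub → stop 1 → stop 2 → stop 4 → stop 3 → stop 5 → stop 6 → Hub: 7+15+5+13+17+2+23 = 82
Hub → stop 1 → stop 2 → stop 4 → stop 3 → stop 6 → stop 5 → Hub: 7+15+5+13+15+2+25 = 82
… (352 more)
Hub → stop 1 → stop 3 → stop 5 → stop 6 → stop 2 → stop 4 → Hub: 7+3+17+2+7+5+11 = 52  ← best
The minimum is 52.
One optimal route: Hub → stop 1 → stop 3 → stop 5 → stop 6 → stop 2 → stop 4 → Hub (or its reverse).

Shortest round trip = 52 m.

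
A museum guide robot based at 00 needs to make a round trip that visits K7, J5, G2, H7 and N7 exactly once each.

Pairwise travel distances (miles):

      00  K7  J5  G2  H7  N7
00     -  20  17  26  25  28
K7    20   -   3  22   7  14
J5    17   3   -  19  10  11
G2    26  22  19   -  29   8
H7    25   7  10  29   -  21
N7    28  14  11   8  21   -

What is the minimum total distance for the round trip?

80 miles — the shortest possible round trip.

With 5 stops there are 5!/2 = 60 distinct round trips (a route and its reverse cost the same).
00 - K7 - J5 - G2 - H7 - N7 - 00: 20+3+19+29+21+28 = 120
00 - K7 - J5 - G2 - N7 - H7 - 00: 20+3+19+8+21+25 = 96
00 - K7 - J5 - H7 - G2 - N7 - 00: 20+3+10+29+8+28 = 98
00 - K7 - J5 - H7 - N7 - G2 - 00: 20+3+10+21+8+26 = 88
00 - K7 - J5 - N7 - G2 - H7 - 00: 20+3+11+8+29+25 = 96
00 - K7 - J5 - N7 - H7 - G2 - 00: 20+3+11+21+29+26 = 110
00 - K7 - G2 - J5 - H7 - N7 - 00: 20+22+19+10+21+28 = 120
00 - K7 - G2 - J5 - N7 - H7 - 00: 20+22+19+11+21+25 = 118
00 - K7 - G2 - H7 - J5 - N7 - 00: 20+22+29+10+11+28 = 120
00 - K7 - G2 - H7 - N7 - J5 - 00: 20+22+29+21+11+17 = 120
00 - K7 - G2 - N7 - J5 - H7 - 00: 20+22+8+11+10+25 = 96
00 - K7 - G2 - N7 - H7 - J5 - 00: 20+22+8+21+10+17 = 98
00 - K7 - H7 - J5 - G2 - N7 - 00: 20+7+10+19+8+28 = 92
00 - K7 - H7 - J5 - N7 - G2 - 00: 20+7+10+11+8+26 = 82
… (46 more)
00 - G2 - N7 - J5 - K7 - H7 - 00: 26+8+11+3+7+25 = 80  ← best
The minimum is 80.
One optimal route: 00 → G2 → N7 → J5 → K7 → H7 → 00 (or its reverse).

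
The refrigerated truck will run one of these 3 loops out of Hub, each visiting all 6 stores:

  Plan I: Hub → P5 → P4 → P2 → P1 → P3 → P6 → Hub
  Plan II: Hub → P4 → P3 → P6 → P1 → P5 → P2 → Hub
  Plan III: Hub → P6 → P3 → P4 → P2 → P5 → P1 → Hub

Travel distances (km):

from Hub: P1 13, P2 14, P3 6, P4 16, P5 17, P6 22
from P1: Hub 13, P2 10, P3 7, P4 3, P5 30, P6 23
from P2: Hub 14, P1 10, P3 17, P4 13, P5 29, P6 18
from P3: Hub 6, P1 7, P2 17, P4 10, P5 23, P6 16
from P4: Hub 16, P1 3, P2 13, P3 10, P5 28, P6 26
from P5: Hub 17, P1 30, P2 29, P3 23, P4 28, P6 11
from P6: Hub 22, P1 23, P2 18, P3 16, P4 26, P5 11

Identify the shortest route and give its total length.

113 km — Plan I is the shortest.

Plan I: 17 + 28 + 13 + 10 + 7 + 16 + 22 = 113
Plan II: 16 + 10 + 16 + 23 + 30 + 29 + 14 = 138
Plan III: 22 + 16 + 10 + 13 + 29 + 30 + 13 = 133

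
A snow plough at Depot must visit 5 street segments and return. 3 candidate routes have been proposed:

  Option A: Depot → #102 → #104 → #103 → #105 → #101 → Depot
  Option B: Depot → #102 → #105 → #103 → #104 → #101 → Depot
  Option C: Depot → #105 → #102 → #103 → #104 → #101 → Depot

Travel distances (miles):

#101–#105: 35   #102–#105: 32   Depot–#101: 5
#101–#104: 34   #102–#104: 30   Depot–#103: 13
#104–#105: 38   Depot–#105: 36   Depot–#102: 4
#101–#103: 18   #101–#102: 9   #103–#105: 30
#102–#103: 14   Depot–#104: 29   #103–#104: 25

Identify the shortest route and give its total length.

129 miles — Option A is the shortest.

Option A: 4 + 30 + 25 + 30 + 35 + 5 = 129
Option B: 4 + 32 + 30 + 25 + 34 + 5 = 130
Option C: 36 + 32 + 14 + 25 + 34 + 5 = 146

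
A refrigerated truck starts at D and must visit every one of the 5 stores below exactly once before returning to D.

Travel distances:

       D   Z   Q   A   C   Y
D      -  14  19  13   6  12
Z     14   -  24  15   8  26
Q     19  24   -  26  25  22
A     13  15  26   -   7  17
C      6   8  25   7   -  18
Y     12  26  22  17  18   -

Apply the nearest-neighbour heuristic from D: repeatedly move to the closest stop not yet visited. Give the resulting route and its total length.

Total distance 86 via the nearest-neighbour route D → C → A → Z → Q → Y → D.

At D the remaining stops are C 6, Y 12, A 13, Z 14, Q 19; go to C.
At C the remaining stops are A 7, Z 8, Y 18, Q 25; go to A.
At A the remaining stops are Z 15, Y 17, Q 26; go to Z.
At Z the remaining stops are Q 24, Y 26; go to Q.
At Q the remaining stops are Y 22; go to Y.
Return Y→D: 12.
Total = 6 + 7 + 15 + 24 + 22 + 12 = 86.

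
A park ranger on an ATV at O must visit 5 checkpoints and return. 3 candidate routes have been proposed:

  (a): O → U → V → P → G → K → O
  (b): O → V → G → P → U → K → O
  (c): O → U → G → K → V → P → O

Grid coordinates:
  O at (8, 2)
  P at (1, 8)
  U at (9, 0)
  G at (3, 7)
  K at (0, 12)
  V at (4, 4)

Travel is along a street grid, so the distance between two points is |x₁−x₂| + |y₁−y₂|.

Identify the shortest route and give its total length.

(a): 3 + 9 + 7 + 3 + 8 + 18 = 48
(b): 6 + 4 + 3 + 16 + 21 + 18 = 68
(c): 3 + 13 + 8 + 12 + 7 + 13 = 56

48 — (a) is the shortest.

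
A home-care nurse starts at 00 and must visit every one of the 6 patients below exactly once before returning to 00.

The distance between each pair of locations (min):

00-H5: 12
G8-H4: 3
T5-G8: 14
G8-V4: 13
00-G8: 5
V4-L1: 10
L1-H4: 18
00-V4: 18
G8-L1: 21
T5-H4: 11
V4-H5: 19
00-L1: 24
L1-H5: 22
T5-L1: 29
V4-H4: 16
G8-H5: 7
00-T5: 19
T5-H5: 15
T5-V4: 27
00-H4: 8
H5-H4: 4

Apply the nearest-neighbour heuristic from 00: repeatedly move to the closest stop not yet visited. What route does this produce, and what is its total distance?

00 → [G8:5 / H4:8 / H5:12 / V4:18 / T5:19 / L1:24] → G8 (5)
G8 → [H4:3 / H5:7 / V4:13 / T5:14 / L1:21] → H4 (3)
H4 → [H5:4 / T5:11 / V4:16 / L1:18] → H5 (4)
H5 → [T5:15 / V4:19 / L1:22] → T5 (15)
T5 → [V4:27 / L1:29] → V4 (27)
V4 → [L1:10] → L1 (10)
Return L1→00: 24.
Total = 5 + 3 + 4 + 15 + 27 + 10 + 24 = 88.

88 min along 00 → G8 → H4 → H5 → T5 → V4 → L1 → 00.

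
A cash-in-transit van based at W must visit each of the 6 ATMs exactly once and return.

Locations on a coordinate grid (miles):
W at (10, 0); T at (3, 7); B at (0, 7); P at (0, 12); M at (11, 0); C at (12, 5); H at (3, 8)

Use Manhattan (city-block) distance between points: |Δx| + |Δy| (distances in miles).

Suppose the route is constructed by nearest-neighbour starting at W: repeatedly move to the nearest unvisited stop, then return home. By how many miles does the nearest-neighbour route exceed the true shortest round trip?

Excess over optimum: 2 miles.

W: M=1, C=7, T=14, H=15, B=17, P=22 ⇒ M
M: C=6, T=15, H=16, B=18, P=23 ⇒ C
C: T=11, H=12, B=14, P=19 ⇒ T
T: H=1, B=3, P=8 ⇒ H
H: B=4, P=7 ⇒ B
B: P=5 ⇒ P
NN route W → M → C → T → H → B → P → W costs 50.
Optimal: W → T → B → P → H → C → M → W costs 48 (by enumerating all 360 distinct tours).
Excess = 50 − 48 = 2.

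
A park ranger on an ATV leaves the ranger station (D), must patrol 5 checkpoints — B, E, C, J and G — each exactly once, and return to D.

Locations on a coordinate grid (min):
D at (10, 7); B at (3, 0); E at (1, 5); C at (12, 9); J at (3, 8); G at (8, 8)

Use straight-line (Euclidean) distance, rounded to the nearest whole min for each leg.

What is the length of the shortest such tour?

D-B-E-C-J-G-D: 10+5+12+9+5+2 = 43
D-B-E-C-G-J-D: 10+5+12+4+5+7 = 43
D-B-E-J-C-G-D: 10+5+4+9+4+2 = 34
D-B-E-J-G-C-D: 10+5+4+5+4+3 = 31
D-B-E-G-C-J-D: 10+5+8+4+9+7 = 43
D-B-E-G-J-C-D: 10+5+8+5+9+3 = 40
D-B-C-E-J-G-D: 10+13+12+4+5+2 = 46
D-B-C-E-G-J-D: 10+13+12+8+5+7 = 55
D-B-C-J-E-G-D: 10+13+9+4+8+2 = 46
D-B-C-J-G-E-D: 10+13+9+5+8+9 = 54
D-B-C-G-E-J-D: 10+13+4+8+4+7 = 46
D-B-C-G-J-E-D: 10+13+4+5+4+9 = 45
D-B-J-E-C-G-D: 10+8+4+12+4+2 = 40
D-B-J-E-G-C-D: 10+8+4+8+4+3 = 37
… (46 more)
The minimum is 31.
One optimal route: D → B → E → J → G → C → D (or its reverse).

Shortest round trip = 31 min.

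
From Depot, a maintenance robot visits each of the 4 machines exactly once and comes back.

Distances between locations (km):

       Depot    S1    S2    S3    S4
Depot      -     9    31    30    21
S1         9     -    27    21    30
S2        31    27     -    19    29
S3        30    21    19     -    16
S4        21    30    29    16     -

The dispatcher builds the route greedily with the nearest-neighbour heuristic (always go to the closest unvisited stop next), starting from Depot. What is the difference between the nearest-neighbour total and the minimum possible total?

14 km longer than the optimal tour.

Depot: S1=9, S4=21, S3=30, S2=31 ⇒ S1
S1: S3=21, S2=27, S4=30 ⇒ S3
S3: S4=16, S2=19 ⇒ S4
S4: S2=29 ⇒ S2
NN route Depot → S1 → S3 → S4 → S2 → Depot costs 106.
Optimal: Depot → S1 → S2 → S3 → S4 → Depot costs 92 (by enumerating all 12 distinct tours).
Excess = 106 − 92 = 14.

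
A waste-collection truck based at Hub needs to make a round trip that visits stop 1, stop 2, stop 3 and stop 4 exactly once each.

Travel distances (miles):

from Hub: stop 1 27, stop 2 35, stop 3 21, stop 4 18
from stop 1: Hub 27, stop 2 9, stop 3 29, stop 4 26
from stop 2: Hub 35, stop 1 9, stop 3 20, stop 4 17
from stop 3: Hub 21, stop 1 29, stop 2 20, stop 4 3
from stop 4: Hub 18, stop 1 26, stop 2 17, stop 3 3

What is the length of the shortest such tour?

Shortest round trip = 77 miles.

With 4 stops there are 4!/2 = 12 distinct round trips (a route and its reverse cost the same).
Hub → stop 1 → stop 2 → stop 3 → stop 4 → Hub: 27+9+20+3+18 = 77
Hub → stop 1 → stop 2 → stop 4 → stop 3 → Hub: 27+9+17+3+21 = 77
Hub → stop 1 → stop 3 → stop 2 → stop 4 → Hub: 27+29+20+17+18 = 111
Hub → stop 1 → stop 3 → stop 4 → stop 2 → Hub: 27+29+3+17+35 = 111
Hub → stop 1 → stop 4 → stop 2 → stop 3 → Hub: 27+26+17+20+21 = 111
Hub → stop 1 → stop 4 → stop 3 → stop 2 → Hub: 27+26+3+20+35 = 111
Hub → stop 2 → stop 1 → stop 3 → stop 4 → Hub: 35+9+29+3+18 = 94
Hub → stop 2 → stop 1 → stop 4 → stop 3 → Hub: 35+9+26+3+21 = 94
Hub → stop 2 → stop 3 → stop 1 → stop 4 → Hub: 35+20+29+26+18 = 128
Hub → stop 2 → stop 4 → stop 1 → stop 3 → Hub: 35+17+26+29+21 = 128
Hub → stop 3 → stop 1 → stop 2 → stop 4 → Hub: 21+29+9+17+18 = 94
Hub → stop 3 → stop 2 → stop 1 → stop 4 → Hub: 21+20+9+26+18 = 94
The minimum is 77.
One optimal route: Hub → stop 1 → stop 2 → stop 3 → stop 4 → Hub (or its reverse).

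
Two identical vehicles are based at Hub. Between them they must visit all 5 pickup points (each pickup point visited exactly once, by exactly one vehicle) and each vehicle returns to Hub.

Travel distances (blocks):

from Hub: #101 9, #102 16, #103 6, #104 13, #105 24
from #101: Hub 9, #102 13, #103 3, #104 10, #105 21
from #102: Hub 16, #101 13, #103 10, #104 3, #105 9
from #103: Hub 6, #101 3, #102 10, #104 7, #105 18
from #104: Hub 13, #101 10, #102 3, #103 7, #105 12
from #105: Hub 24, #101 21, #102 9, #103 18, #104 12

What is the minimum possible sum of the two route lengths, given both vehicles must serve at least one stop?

Minimum combined distance: 67 blocks.

Check every non-empty split of the stops between the two vehicles; for each half take its own optimal tour:
  {#101} + {#102, #103, #104, #105}: 18 + 49 = 67
  {#102} + {#101, #103, #104, #105}: 32 + 55 = 87
  {#101, #102} + {#103, #104, #105}: 38 + 49 = 87
  {#103} + {#101, #102, #104, #105}: 12 + 55 = 67
  {#101, #103} + {#102, #104, #105}: 18 + 49 = 67
  {#102, #103} + {#101, #104, #105}: 32 + 55 = 87
  … (15 splits in total)
Best: vehicle 1 Hub → #101 → Hub = 18; vehicle 2 Hub → #103 → #104 → #102 → #105 → Hub = 49; combined 67.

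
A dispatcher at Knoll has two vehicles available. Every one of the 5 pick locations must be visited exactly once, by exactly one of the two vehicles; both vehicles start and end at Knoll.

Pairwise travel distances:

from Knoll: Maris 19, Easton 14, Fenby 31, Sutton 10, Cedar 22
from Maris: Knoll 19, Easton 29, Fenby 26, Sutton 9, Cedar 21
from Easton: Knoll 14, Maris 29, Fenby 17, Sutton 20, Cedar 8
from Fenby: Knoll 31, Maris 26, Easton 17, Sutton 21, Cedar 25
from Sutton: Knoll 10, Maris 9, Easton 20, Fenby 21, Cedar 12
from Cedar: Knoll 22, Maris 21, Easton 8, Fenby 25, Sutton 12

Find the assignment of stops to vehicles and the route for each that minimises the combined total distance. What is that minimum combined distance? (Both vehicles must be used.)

Try each way of splitting the stops between the two vehicles (each non-empty) and, for each split, find the best tour for each vehicle:
  {Maris} + {Easton, Fenby, Sutton, Cedar}: 38 + 78 = 116
  {Easton} + {Maris, Fenby, Sutton, Cedar}: 28 + 92 = 120
  {Maris, Easton} + {Fenby, Sutton, Cedar}: 62 + 78 = 140
  {Fenby} + {Maris, Easton, Sutton, Cedar}: 62 + 62 = 124
  {Maris, Fenby} + {Easton, Sutton, Cedar}: 76 + 44 = 120
  {Easton, Fenby} + {Maris, Sutton, Cedar}: 62 + 62 = 124
  … (15 splits in total)
  {Sutton} + {Maris, Easton, Fenby, Cedar}: 20 + 92 = 112  ← best
Best: vehicle 1 Knoll → Sutton → Knoll = 20; vehicle 2 Knoll → Maris → Fenby → Easton → Cedar → Knoll = 92; combined 112.

Minimum combined distance: 112.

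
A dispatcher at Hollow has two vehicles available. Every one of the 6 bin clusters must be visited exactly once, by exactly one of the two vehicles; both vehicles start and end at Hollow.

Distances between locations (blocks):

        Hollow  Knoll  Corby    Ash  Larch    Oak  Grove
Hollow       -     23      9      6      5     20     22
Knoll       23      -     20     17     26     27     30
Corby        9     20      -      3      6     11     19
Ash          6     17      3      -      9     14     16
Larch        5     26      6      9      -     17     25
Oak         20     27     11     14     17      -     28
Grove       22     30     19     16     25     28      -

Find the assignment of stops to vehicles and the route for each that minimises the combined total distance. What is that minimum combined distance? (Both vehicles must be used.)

Minimum combined distance: 109 blocks.

Try each way of splitting the stops between the two vehicles (each non-empty) and, for each split, find the best tour for each vehicle:
  {Knoll} + {Corby, Ash, Larch, Oak, Grove}: 46 + 72 = 118
  {Corby} + {Knoll, Ash, Larch, Oak, Grove}: 18 + 101 = 119
  {Knoll, Corby} + {Ash, Larch, Oak, Grove}: 52 + 72 = 124
  {Ash} + {Knoll, Corby, Larch, Oak, Grove}: 12 + 101 = 113
  {Knoll, Ash} + {Corby, Larch, Oak, Grove}: 46 + 72 = 118
  {Corby, Ash} + {Knoll, Larch, Oak, Grove}: 18 + 101 = 119
  … (31 splits in total)
  {Larch} + {Knoll, Corby, Ash, Oak, Grove}: 10 + 99 = 109  ← best
Best: vehicle 1 Hollow → Larch → Hollow = 10; vehicle 2 Hollow → Corby → Oak → Knoll → Grove → Ash → Hollow = 99; combined 109.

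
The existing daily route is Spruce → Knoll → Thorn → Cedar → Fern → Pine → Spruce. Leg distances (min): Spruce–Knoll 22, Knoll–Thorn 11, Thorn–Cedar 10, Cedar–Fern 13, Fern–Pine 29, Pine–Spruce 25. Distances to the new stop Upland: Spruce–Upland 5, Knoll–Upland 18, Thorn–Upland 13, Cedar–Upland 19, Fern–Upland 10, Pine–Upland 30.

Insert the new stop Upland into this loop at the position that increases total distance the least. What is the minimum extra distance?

Adding 1 min by placing Upland on the Spruce–Knoll leg.

Insertion cost between consecutive stops i–j is d(i,Upland) + d(Upland,j) − d(i,j):
  between Spruce and Knoll: 5 + 18 − 22 = 1
  between Knoll and Thorn: 18 + 13 − 11 = 20
  between Thorn and Cedar: 13 + 19 − 10 = 22
  between Cedar and Fern: 19 + 10 − 13 = 16
  between Fern and Pine: 10 + 30 − 29 = 11
  between Pine and Spruce: 30 + 5 − 25 = 10
Cheapest insertion is between Spruce and Knoll, adding 1.
New total = 110 + 1 = 111.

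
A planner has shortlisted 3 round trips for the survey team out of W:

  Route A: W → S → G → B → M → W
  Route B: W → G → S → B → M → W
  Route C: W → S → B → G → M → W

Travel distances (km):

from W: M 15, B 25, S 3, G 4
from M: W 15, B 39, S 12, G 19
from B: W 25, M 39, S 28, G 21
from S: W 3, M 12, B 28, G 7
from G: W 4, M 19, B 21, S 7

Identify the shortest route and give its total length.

Route A: 3 + 7 + 21 + 39 + 15 = 85
Route B: 4 + 7 + 28 + 39 + 15 = 93
Route C: 3 + 28 + 21 + 19 + 15 = 86

85 km — Route A is the shortest.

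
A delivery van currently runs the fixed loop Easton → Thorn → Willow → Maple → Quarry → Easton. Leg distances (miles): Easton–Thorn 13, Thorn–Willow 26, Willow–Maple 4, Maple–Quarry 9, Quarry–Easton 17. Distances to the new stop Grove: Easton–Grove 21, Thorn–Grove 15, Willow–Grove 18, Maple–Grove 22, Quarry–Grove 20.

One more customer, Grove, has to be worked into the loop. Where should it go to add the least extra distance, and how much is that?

+7 miles — insert Grove between Thorn and Willow.

Insertion cost between consecutive stops i–j is d(i,Grove) + d(Grove,j) − d(i,j):
  between Easton and Thorn: 21 + 15 − 13 = 23
  between Thorn and Willow: 15 + 18 − 26 = 7
  between Willow and Maple: 18 + 22 − 4 = 36
  between Maple and Quarry: 22 + 20 − 9 = 33
  between Quarry and Easton: 20 + 21 − 17 = 24
Cheapest insertion is between Thorn and Willow, adding 7.
New total = 69 + 7 = 76.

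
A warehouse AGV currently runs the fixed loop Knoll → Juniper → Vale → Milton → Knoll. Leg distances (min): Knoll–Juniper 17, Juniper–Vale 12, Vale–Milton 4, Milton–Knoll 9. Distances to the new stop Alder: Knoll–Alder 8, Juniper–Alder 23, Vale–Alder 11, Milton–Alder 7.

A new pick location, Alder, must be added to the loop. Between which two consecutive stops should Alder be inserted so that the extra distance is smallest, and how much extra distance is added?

+6 min — insert Alder between Milton and Knoll.

Insertion cost between consecutive stops i–j is d(i,Alder) + d(Alder,j) − d(i,j):
  between Knoll and Juniper: 8 + 23 − 17 = 14
  between Juniper and Vale: 23 + 11 − 12 = 22
  between Vale and Milton: 11 + 7 − 4 = 14
  between Milton and Knoll: 7 + 8 − 9 = 6
Cheapest insertion is between Milton and Knoll, adding 6.
New total = 42 + 6 = 48.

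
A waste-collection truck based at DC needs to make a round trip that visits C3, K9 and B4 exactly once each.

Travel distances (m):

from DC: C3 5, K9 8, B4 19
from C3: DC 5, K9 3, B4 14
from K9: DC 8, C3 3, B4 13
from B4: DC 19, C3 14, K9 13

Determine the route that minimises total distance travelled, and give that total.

Minimum total distance: 40 m.

DC-C3-K9-B4-DC: 5+3+13+19 = 40
DC-C3-B4-K9-DC: 5+14+13+8 = 40
DC-K9-C3-B4-DC: 8+3+14+19 = 44
The minimum is 40.
One optimal route: DC → C3 → K9 → B4 → DC (or its reverse).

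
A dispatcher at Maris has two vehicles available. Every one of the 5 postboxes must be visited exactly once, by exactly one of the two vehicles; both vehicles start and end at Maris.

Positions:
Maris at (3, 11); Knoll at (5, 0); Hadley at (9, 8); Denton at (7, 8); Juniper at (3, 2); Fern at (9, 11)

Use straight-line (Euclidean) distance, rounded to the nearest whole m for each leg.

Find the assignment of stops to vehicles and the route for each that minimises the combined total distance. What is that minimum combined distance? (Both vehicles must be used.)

Minimum combined distance: 39 m.

There are 2^4 − 1 = 15 ways to divide the 5 stops into two non-empty groups. For each, the best each vehicle can do is its own shortest tour through its group:
  {Knoll} + {Hadley, Denton, Juniper, Fern}: 22 + 27 = 49
  {Hadley} + {Knoll, Denton, Juniper, Fern}: 14 + 30 = 44
  {Knoll, Hadley} + {Denton, Juniper, Fern}: 27 + 26 = 53
  {Denton} + {Knoll, Hadley, Juniper, Fern}: 10 + 30 = 40
  {Knoll, Denton} + {Hadley, Juniper, Fern}: 24 + 26 = 50
  {Hadley, Denton} + {Knoll, Juniper, Fern}: 14 + 30 = 44
  … (15 splits in total)
  {Knoll, Juniper} + {Hadley, Denton, Fern}: 23 + 16 = 39  ← best
Best: vehicle 1 Maris → Knoll → Juniper → Maris = 23; vehicle 2 Maris → Denton → Hadley → Fern → Maris = 16; combined 39.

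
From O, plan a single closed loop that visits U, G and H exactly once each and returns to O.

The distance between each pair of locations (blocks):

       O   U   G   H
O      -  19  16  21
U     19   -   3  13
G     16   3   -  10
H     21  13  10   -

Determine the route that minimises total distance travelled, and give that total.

There are 3 distinct closed tours to check (reversals are equivalent).
O→U→G→H→O: 19+3+10+21 = 53
O→U→H→G→O: 19+13+10+16 = 58
O→G→U→H→O: 16+3+13+21 = 53
The minimum is 53.
One optimal route: O → U → G → H → O (or its reverse).

Minimum total distance: 53 blocks.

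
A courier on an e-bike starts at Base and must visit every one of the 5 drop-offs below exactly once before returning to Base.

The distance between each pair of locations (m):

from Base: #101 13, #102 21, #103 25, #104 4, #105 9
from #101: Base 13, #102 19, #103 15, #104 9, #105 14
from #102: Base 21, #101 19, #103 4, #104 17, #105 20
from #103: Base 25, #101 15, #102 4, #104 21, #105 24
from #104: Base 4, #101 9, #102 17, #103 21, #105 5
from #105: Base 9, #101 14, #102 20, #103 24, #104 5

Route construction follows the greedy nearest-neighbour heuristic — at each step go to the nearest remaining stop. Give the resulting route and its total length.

Nearest-neighbour total = 63 m; route Base → #104 → #105 → #101 → #103 → #102 → Base.

At Base the remaining stops are #104 4, #105 9, #101 13, #102 21, #103 25; go to #104.
At #104 the remaining stops are #105 5, #101 9, #102 17, #103 21; go to #105.
At #105 the remaining stops are #101 14, #102 20, #103 24; go to #101.
At #101 the remaining stops are #103 15, #102 19; go to #103.
At #103 the remaining stops are #102 4; go to #102.
Return #102→Base: 21.
Total = 4 + 5 + 14 + 15 + 4 + 21 = 63.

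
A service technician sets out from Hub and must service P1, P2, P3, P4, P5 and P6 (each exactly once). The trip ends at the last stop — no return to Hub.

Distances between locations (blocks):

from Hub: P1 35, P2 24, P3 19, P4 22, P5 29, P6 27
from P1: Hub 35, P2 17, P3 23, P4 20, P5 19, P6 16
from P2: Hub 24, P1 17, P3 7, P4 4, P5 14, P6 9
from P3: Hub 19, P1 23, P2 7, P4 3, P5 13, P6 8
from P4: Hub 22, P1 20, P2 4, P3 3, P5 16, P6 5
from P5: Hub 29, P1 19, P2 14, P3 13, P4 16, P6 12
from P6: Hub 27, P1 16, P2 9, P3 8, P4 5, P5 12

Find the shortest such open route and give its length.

There are 6! = 720 possible orderings.
Hub - P1 - P2 - P3 - P4 - P5 - P6: 35+17+7+3+16+12 = 90
Hub - P1 - P2 - P3 - P4 - P6 - P5: 35+17+7+3+5+12 = 79
Hub - P1 - P2 - P3 - P5 - P4 - P6: 35+17+7+13+16+5 = 93
Hub - P1 - P2 - P3 - P5 - P6 - P4: 35+17+7+13+12+5 = 89
Hub - P1 - P2 - P3 - P6 - P4 - P5: 35+17+7+8+5+16 = 88
Hub - P1 - P2 - P3 - P6 - P5 - P4: 35+17+7+8+12+16 = 95
Hub - P1 - P2 - P4 - P3 - P5 - P6: 35+17+4+3+13+12 = 84
Hub - P1 - P2 - P4 - P3 - P6 - P5: 35+17+4+3+8+12 = 79
… (712 more)
Hub - P3 - P2 - P4 - P6 - P5 - P1: 19+7+4+5+12+19 = 66  ← best
The minimum is 66.
One shortest path: Hub → P3 → P2 → P4 → P6 → P5 → P1.

66 blocks — the minimum one-way total.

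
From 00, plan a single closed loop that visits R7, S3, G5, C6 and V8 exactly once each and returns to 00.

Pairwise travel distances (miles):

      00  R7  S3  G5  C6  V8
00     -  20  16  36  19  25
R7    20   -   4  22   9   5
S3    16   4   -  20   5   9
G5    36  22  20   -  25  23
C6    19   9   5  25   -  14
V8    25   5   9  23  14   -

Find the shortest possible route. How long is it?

Shortest round trip = 92 miles.

With 5 stops there are 5!/2 = 60 distinct round trips (a route and its reverse cost the same).
00-R7-S3-G5-C6-V8-00: 20+4+20+25+14+25 = 108
00-R7-S3-G5-V8-C6-00: 20+4+20+23+14+19 = 100
00-R7-S3-C6-G5-V8-00: 20+4+5+25+23+25 = 102
00-R7-S3-C6-V8-G5-00: 20+4+5+14+23+36 = 102
00-R7-S3-V8-G5-C6-00: 20+4+9+23+25+19 = 100
00-R7-S3-V8-C6-G5-00: 20+4+9+14+25+36 = 108
00-R7-G5-S3-C6-V8-00: 20+22+20+5+14+25 = 106
00-R7-G5-S3-V8-C6-00: 20+22+20+9+14+19 = 104
00-R7-G5-C6-S3-V8-00: 20+22+25+5+9+25 = 106
00-R7-G5-C6-V8-S3-00: 20+22+25+14+9+16 = 106
00-R7-G5-V8-S3-C6-00: 20+22+23+9+5+19 = 98
00-R7-G5-V8-C6-S3-00: 20+22+23+14+5+16 = 100
00-R7-C6-S3-G5-V8-00: 20+9+5+20+23+25 = 102
00-R7-C6-S3-V8-G5-00: 20+9+5+9+23+36 = 102
… (46 more)
00-R7-V8-G5-S3-C6-00: 20+5+23+20+5+19 = 92  ← best
The minimum is 92.
One optimal route: 00 → R7 → V8 → G5 → S3 → C6 → 00 (or its reverse).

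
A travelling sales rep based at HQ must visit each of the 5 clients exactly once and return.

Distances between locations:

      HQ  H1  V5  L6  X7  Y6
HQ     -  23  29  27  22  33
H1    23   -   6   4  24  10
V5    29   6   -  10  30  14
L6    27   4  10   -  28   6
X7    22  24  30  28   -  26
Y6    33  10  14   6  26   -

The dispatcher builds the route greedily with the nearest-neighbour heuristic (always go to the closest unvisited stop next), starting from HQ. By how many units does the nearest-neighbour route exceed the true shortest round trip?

HQ: X7=22, H1=23, L6=27, V5=29, Y6=33 ⇒ X7
X7: H1=24, Y6=26, L6=28, V5=30 ⇒ H1
H1: L6=4, V5=6, Y6=10 ⇒ L6
L6: Y6=6, V5=10 ⇒ Y6
Y6: V5=14 ⇒ V5
NN route HQ → X7 → H1 → L6 → Y6 → V5 → HQ costs 99.
Optimal: HQ → H1 → V5 → L6 → Y6 → X7 → HQ costs 93 (by enumerating all 60 distinct tours).
Excess = 99 − 93 = 6.

Excess over optimum: 6.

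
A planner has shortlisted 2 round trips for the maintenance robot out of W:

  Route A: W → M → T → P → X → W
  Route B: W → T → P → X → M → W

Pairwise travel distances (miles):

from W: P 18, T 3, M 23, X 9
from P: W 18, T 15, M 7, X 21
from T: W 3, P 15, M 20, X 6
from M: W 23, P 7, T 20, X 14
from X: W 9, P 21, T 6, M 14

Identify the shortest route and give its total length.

Route A: 23 + 20 + 15 + 21 + 9 = 88
Route B: 3 + 15 + 21 + 14 + 23 = 76

76 miles — Route B is the shortest.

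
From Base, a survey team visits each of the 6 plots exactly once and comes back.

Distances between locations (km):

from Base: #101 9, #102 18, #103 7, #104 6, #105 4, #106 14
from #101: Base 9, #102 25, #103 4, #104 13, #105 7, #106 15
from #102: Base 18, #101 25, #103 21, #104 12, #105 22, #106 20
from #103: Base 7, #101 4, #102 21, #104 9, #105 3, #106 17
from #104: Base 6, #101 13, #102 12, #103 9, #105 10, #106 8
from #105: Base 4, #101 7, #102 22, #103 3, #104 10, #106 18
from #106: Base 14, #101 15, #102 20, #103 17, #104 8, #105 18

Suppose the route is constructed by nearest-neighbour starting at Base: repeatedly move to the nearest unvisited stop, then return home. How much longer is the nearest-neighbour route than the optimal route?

Excess over optimum: 6 km.

Base: #105=4, #104=6, #103=7, #101=9, #106=14, #102=18 ⇒ #105
#105: #103=3, #101=7, #104=10, #106=18, #102=22 ⇒ #103
#103: #101=4, #104=9, #106=17, #102=21 ⇒ #101
#101: #104=13, #106=15, #102=25 ⇒ #104
#104: #106=8, #102=12 ⇒ #106
#106: #102=20 ⇒ #102
NN route Base → #105 → #103 → #101 → #104 → #106 → #102 → Base costs 70.
Optimal: Base → #102 → #104 → #106 → #101 → #103 → #105 → Base costs 64 (by enumerating all 360 distinct tours).
Excess = 70 − 64 = 6.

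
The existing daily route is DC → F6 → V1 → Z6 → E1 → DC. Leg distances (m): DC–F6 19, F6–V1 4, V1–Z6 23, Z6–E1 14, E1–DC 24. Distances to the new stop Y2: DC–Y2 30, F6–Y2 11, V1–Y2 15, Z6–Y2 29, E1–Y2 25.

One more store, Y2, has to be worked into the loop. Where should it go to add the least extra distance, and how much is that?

+21 m — insert Y2 between V1 and Z6.

Insertion cost between consecutive stops i–j is d(i,Y2) + d(Y2,j) − d(i,j):
  between DC and F6: 30 + 11 − 19 = 22
  between F6 and V1: 11 + 15 − 4 = 22
  between V1 and Z6: 15 + 29 − 23 = 21
  between Z6 and E1: 29 + 25 − 14 = 40
  between E1 and DC: 25 + 30 − 24 = 31
Cheapest insertion is between V1 and Z6, adding 21.
New total = 84 + 21 = 105.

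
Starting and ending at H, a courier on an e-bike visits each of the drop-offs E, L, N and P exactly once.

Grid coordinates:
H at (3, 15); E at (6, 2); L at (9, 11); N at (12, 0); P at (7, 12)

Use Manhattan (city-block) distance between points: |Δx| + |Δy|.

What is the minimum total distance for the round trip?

48 — the shortest possible round trip.

There are 12 distinct closed tours to check (reversals are equivalent).
H - E - L - N - P - H: 16+12+14+17+7 = 66
H - E - L - P - N - H: 16+12+3+17+24 = 72
H - E - N - L - P - H: 16+8+14+3+7 = 48
H - E - N - P - L - H: 16+8+17+3+10 = 54
H - E - P - L - N - H: 16+11+3+14+24 = 68
H - E - P - N - L - H: 16+11+17+14+10 = 68
H - L - E - N - P - H: 10+12+8+17+7 = 54
H - L - E - P - N - H: 10+12+11+17+24 = 74
H - L - N - E - P - H: 10+14+8+11+7 = 50
H - L - P - E - N - H: 10+3+11+8+24 = 56
H - N - E - L - P - H: 24+8+12+3+7 = 54
H - N - L - E - P - H: 24+14+12+11+7 = 68
The minimum is 48.
One optimal route: H → E → N → L → P → H (or its reverse).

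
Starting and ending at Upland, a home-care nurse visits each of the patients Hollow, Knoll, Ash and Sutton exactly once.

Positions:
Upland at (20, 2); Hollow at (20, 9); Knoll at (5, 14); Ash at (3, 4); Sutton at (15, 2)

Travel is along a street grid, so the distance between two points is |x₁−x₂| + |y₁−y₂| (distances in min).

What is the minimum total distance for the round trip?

Upland - Hollow - Knoll - Ash - Sutton - Upland: 7+20+12+14+5 = 58
Upland - Hollow - Knoll - Sutton - Ash - Upland: 7+20+22+14+19 = 82
Upland - Hollow - Ash - Knoll - Sutton - Upland: 7+22+12+22+5 = 68
Upland - Hollow - Ash - Sutton - Knoll - Upland: 7+22+14+22+27 = 92
Upland - Hollow - Sutton - Knoll - Ash - Upland: 7+12+22+12+19 = 72
Upland - Hollow - Sutton - Ash - Knoll - Upland: 7+12+14+12+27 = 72
Upland - Knoll - Hollow - Ash - Sutton - Upland: 27+20+22+14+5 = 88
Upland - Knoll - Hollow - Sutton - Ash - Upland: 27+20+12+14+19 = 92
Upland - Knoll - Ash - Hollow - Sutton - Upland: 27+12+22+12+5 = 78
Upland - Knoll - Sutton - Hollow - Ash - Upland: 27+22+12+22+19 = 102
Upland - Ash - Hollow - Knoll - Sutton - Upland: 19+22+20+22+5 = 88
Upland - Ash - Knoll - Hollow - Sutton - Upland: 19+12+20+12+5 = 68
The minimum is 58.
One optimal route: Upland → Hollow → Knoll → Ash → Sutton → Upland (or its reverse).

Minimum total distance: 58 min.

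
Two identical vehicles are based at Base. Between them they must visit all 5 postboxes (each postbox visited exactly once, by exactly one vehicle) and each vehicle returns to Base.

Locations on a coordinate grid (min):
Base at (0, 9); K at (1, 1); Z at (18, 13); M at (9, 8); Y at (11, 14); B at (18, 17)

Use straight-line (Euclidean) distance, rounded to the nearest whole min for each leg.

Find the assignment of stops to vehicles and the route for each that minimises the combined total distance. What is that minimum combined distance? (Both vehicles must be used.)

Check every non-empty split of the stops between the two vehicles; for each half take its own optimal tour:
  {K} + {Z, M, Y, B}: 16 + 43 = 59
  {Z} + {K, M, Y, B}: 36 + 52 = 88
  {K, Z} + {M, Y, B}: 47 + 42 = 89
  {M} + {K, Z, Y, B}: 18 + 53 = 71
  {K, M} + {Z, Y, B}: 28 + 42 = 70
  {Z, M} + {K, Y, B}: 37 + 51 = 88
  … (15 splits in total)
Best: vehicle 1 Base → K → Base = 16; vehicle 2 Base → M → Z → B → Y → Base = 43; combined 59.

Minimum combined distance: 59 min.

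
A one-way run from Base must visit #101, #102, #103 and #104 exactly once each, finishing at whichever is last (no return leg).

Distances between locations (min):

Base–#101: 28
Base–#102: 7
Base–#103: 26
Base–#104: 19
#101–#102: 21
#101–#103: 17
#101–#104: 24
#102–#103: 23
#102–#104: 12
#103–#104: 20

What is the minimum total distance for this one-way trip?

There are 4! = 24 possible orderings.
Base - #101 - #102 - #103 - #104: 28+21+23+20 = 92
Base - #101 - #102 - #104 - #103: 28+21+12+20 = 81
Base - #101 - #103 - #102 - #104: 28+17+23+12 = 80
Base - #101 - #103 - #104 - #102: 28+17+20+12 = 77
Base - #101 - #104 - #102 - #103: 28+24+12+23 = 87
Base - #101 - #104 - #103 - #102: 28+24+20+23 = 95
Base - #102 - #101 - #103 - #104: 7+21+17+20 = 65
Base - #102 - #101 - #104 - #103: 7+21+24+20 = 72
Base - #102 - #103 - #101 - #104: 7+23+17+24 = 71
Base - #102 - #103 - #104 - #101: 7+23+20+24 = 74
Base - #102 - #104 - #101 - #103: 7+12+24+17 = 60
Base - #102 - #104 - #103 - #101: 7+12+20+17 = 56
Base - #103 - #101 - #102 - #104: 26+17+21+12 = 76
Base - #103 - #101 - #104 - #102: 26+17+24+12 = 79
… (10 more)
The minimum is 56.
One shortest path: Base → #102 → #104 → #103 → #101.

56 min — the minimum one-way total.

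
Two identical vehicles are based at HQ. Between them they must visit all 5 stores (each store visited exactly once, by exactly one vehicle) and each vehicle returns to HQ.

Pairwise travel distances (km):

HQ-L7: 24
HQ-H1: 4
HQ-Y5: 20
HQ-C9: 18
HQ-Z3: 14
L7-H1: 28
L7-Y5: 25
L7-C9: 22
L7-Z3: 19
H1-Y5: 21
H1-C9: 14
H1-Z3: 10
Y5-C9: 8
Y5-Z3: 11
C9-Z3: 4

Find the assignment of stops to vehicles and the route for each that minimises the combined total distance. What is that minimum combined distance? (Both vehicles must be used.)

Check every non-empty split of the stops between the two vehicles; for each half take its own optimal tour:
  {L7} + {H1, Y5, C9, Z3}: 48 + 46 = 94
  {H1} + {L7, Y5, C9, Z3}: 8 + 75 = 83
  {L7, H1} + {Y5, C9, Z3}: 56 + 46 = 102
  {Y5} + {L7, H1, C9, Z3}: 40 + 64 = 104
  {L7, Y5} + {H1, C9, Z3}: 69 + 36 = 105
  {H1, Y5} + {L7, C9, Z3}: 45 + 64 = 109
  … (15 splits in total)
Best: vehicle 1 HQ → H1 → HQ = 8; vehicle 2 HQ → L7 → Y5 → C9 → Z3 → HQ = 75; combined 83.

Minimum combined distance: 83 km.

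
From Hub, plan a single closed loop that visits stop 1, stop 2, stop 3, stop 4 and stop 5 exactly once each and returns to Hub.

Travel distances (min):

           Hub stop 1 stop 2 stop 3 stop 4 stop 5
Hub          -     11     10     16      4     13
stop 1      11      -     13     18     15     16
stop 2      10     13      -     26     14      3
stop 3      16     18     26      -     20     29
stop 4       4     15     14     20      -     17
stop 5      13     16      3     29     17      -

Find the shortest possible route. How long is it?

Hub-stop 1-stop 2-stop 3-stop 4-stop 5-Hub: 11+13+26+20+17+13 = 100
Hub-stop 1-stop 2-stop 3-stop 5-stop 4-Hub: 11+13+26+29+17+4 = 100
Hub-stop 1-stop 2-stop 4-stop 3-stop 5-Hub: 11+13+14+20+29+13 = 100
Hub-stop 1-stop 2-stop 4-stop 5-stop 3-Hub: 11+13+14+17+29+16 = 100
Hub-stop 1-stop 2-stop 5-stop 3-stop 4-Hub: 11+13+3+29+20+4 = 80
Hub-stop 1-stop 2-stop 5-stop 4-stop 3-Hub: 11+13+3+17+20+16 = 80
Hub-stop 1-stop 3-stop 2-stop 4-stop 5-Hub: 11+18+26+14+17+13 = 99
Hub-stop 1-stop 3-stop 2-stop 5-stop 4-Hub: 11+18+26+3+17+4 = 79
Hub-stop 1-stop 3-stop 4-stop 2-stop 5-Hub: 11+18+20+14+3+13 = 79
Hub-stop 1-stop 3-stop 4-stop 5-stop 2-Hub: 11+18+20+17+3+10 = 79
Hub-stop 1-stop 3-stop 5-stop 2-stop 4-Hub: 11+18+29+3+14+4 = 79
Hub-stop 1-stop 3-stop 5-stop 4-stop 2-Hub: 11+18+29+17+14+10 = 99
Hub-stop 1-stop 4-stop 2-stop 3-stop 5-Hub: 11+15+14+26+29+13 = 108
Hub-stop 1-stop 4-stop 2-stop 5-stop 3-Hub: 11+15+14+3+29+16 = 88
… (46 more)
Hub-stop 2-stop 5-stop 1-stop 3-stop 4-Hub: 10+3+16+18+20+4 = 71  ← best
The minimum is 71.
One optimal route: Hub → stop 2 → stop 5 → stop 1 → stop 3 → stop 4 → Hub (or its reverse).

71 min — the shortest possible round trip.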